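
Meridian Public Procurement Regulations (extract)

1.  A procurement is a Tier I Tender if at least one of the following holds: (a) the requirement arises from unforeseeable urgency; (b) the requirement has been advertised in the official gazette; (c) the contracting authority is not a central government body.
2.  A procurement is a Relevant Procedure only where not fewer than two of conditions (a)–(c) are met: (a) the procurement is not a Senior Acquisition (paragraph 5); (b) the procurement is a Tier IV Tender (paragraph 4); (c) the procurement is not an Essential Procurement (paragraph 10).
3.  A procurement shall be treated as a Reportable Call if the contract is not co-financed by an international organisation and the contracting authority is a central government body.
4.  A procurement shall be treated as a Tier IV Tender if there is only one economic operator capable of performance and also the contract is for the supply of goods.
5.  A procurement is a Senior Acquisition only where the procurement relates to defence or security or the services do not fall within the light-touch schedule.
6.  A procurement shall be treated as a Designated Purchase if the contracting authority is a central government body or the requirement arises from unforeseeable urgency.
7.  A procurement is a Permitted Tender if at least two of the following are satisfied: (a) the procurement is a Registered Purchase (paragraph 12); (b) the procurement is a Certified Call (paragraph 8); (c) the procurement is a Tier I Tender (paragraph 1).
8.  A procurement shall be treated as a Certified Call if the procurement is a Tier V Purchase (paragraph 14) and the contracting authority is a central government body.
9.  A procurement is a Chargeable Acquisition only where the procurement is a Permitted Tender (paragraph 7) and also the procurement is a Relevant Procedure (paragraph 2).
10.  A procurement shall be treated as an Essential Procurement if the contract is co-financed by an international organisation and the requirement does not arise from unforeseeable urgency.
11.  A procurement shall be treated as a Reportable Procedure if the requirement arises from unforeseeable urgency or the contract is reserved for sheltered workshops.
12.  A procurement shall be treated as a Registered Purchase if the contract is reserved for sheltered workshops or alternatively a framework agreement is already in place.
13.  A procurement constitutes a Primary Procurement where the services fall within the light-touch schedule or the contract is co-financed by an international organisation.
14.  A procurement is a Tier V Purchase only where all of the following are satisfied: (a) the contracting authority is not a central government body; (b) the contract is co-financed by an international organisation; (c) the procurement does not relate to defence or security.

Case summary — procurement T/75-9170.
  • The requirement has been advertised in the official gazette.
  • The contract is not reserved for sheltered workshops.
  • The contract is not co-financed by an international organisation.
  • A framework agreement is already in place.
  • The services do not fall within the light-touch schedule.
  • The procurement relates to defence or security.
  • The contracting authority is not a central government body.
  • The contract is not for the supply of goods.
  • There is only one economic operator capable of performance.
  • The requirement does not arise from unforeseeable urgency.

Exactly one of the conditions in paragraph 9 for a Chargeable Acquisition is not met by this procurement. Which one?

paragraph 12 — Registered Purchase: [the contract is reserved for sheltered workshops? no] OR [a framework agreement is already in place? yes] → satisfied.
paragraph 14 — Tier V Purchase: [the contracting authority is not a central government body? yes] AND [the contract is co-financed by an international organisation? no] AND [the procurement does not relate to defence or security? no] → not satisfied.
paragraph 8 — Certified Call: [Tier V Purchase (paragraph 14)? no] AND [the contracting authority is a central government body? no] → not satisfied.
paragraph 1 — Tier I Tender: [the requirement arises from unforeseeable urgency? no] OR [the requirement has been advertised in the official gazette? yes] OR [the contracting authority is not a central government body? yes] → satisfied.
paragraph 7 — Permitted Tender: Registered Purchase (paragraph 12)? yes; Certified Call (paragraph 8)? no; Tier I Tender (paragraph 1)? yes — 2 of 3 hold (need ≥2) → satisfied.
paragraph 5 — Senior Acquisition: [the procurement relates to defence or security? yes] OR [the services do not fall within the light-touch schedule? yes] → satisfied.
paragraph 4 — Tier IV Tender: [there is only one economic operator capable of performance? yes] AND [the contract is for the supply of goods? no] → not satisfied.
paragraph 10 — Essential Procurement: [the contract is co-financed by an international organisation? no] AND [the requirement does not arise from unforeseeable urgency? yes] → not satisfied.
paragraph 2 — Relevant Procedure: not a Senior Acquisition (paragraph 5)? no; Tier IV Tender (paragraph 4)? no; not an Essential Procurement (paragraph 10)? yes — 1 of 3 hold (need ≥2) → not satisfied.
paragraph 9 — Chargeable Acquisition: [Permitted Tender (paragraph 7)? yes] AND [Relevant Procedure (paragraph 2)? no] → not satisfied.

Relevant Procedure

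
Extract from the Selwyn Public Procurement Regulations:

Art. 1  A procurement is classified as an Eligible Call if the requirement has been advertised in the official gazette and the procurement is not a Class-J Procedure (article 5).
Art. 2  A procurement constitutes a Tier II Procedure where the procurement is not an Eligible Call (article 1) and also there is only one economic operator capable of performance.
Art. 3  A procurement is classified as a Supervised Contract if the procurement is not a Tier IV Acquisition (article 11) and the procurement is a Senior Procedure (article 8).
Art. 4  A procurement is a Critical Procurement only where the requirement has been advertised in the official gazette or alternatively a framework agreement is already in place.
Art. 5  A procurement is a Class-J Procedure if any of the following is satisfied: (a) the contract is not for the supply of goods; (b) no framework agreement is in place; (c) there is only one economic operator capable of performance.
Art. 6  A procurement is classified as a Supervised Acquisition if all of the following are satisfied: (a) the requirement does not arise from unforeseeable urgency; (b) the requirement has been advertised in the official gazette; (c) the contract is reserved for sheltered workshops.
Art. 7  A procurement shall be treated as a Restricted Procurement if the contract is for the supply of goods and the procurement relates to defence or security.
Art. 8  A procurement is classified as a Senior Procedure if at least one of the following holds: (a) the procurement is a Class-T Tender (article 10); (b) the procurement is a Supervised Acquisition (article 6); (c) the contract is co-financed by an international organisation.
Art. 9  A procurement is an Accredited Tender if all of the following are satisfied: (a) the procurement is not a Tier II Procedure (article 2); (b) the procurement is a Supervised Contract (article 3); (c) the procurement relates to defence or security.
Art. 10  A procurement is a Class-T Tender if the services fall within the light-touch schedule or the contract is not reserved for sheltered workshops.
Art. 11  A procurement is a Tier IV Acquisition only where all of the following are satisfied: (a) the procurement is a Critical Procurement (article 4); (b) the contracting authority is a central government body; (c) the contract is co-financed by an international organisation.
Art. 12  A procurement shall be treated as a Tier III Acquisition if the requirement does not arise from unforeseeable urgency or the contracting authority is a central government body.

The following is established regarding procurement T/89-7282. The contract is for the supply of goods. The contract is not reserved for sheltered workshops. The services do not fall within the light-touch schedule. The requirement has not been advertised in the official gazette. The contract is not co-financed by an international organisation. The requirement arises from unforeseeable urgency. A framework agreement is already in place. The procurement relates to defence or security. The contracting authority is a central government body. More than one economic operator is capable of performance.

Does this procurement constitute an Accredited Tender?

Yes

Under article 5: the contract is not for the supply of goods? no; or no framework agreement is in place? no; or there is only one economic operator capable of performance? no. So the procurement is not a Class-J Procedure.
Under article 1: the requirement has been advertised in the official gazette? no; and not a Class-J Procedure (article 5)? yes. So the procurement is not an Eligible Call.
Under article 2: not an Eligible Call (article 1)? yes; and there is only one economic operator capable of performance? no. So the procurement is not a Tier II Procedure.
Under article 4: the requirement has been advertised in the official gazette? no; or a framework agreement is already in place? yes. So the procurement is a Critical Procurement.
Under article 11: Critical Procurement (article 4)? yes; and the contracting authority is a central government body? yes; and the contract is co-financed by an international organisation? no. So the procurement is not a Tier IV Acquisition.
Under article 10: the services fall within the light-touch schedule? no; or the contract is not reserved for sheltered workshops? yes. So the procurement is a Class-T Tender.
Under article 6: the requirement does not arise from unforeseeable urgency? no; and the requirement has been advertised in the official gazette? no; and the contract is reserved for sheltered workshops? no. So the procurement is not a Supervised Acquisition.
Under article 8: Class-T Tender (article 10)? yes; or Supervised Acquisition (article 6)? no; or the contract is co-financed by an international organisation? no. So the procurement is a Senior Procedure.
Under article 3: not a Tier IV Acquisition (article 11)? yes; and Senior Procedure (article 8)? yes. So the procurement is a Supervised Contract.
Under article 9: not a Tier II Procedure (article 2)? yes; and Supervised Contract (article 3)? yes; and the procurement relates to defence or security? yes. So the procurement is an Accredited Tender.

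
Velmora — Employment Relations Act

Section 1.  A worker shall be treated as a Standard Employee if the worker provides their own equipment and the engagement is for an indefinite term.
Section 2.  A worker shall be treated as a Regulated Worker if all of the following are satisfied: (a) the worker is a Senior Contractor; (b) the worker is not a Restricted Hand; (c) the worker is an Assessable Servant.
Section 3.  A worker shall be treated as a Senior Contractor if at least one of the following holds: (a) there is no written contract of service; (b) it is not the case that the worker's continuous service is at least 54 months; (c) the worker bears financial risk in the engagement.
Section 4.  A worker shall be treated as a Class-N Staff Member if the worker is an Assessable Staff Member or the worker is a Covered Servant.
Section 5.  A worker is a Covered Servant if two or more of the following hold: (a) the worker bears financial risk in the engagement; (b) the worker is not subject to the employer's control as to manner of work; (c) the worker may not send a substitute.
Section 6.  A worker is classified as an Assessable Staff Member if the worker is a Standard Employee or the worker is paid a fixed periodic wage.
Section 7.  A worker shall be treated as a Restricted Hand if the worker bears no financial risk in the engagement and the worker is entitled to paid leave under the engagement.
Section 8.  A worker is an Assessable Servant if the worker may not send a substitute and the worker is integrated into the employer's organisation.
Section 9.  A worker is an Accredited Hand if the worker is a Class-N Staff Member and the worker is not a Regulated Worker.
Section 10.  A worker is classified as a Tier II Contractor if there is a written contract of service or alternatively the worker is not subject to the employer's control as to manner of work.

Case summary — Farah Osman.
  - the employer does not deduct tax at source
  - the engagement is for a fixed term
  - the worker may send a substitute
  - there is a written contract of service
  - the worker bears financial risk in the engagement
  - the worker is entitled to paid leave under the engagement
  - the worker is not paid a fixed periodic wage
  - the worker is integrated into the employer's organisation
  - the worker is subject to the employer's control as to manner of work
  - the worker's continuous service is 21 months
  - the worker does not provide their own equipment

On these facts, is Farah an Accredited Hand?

Under section 1: the worker provides their own equipment? no; and the engagement is for an indefinite term? no. So the worker is not a Standard Employee.
Under section 6: Standard Employee (section 1)? no; or the worker is paid a fixed periodic wage? no. So the worker is not an Assessable Staff Member.
Under section 5: the worker bears financial risk in the engagement? yes; the worker is not subject to the employer's control as to manner of work? no; the worker may not send a substitute? no — 1 of 3 hold (need ≥2) → not satisfied.
Under section 4: Assessable Staff Member (section 6)? no; or Covered Servant (section 5)? no. So the worker is not a Class-N Staff Member.
Under section 3: there is no written contract of service? no; or worker's continuous service: 21 months ≥ 54 months? no, so negated condition yes; or the worker bears financial risk in the engagement? yes. So the worker is a Senior Contractor.
Under section 7: the worker bears no financial risk in the engagement? no; and the worker is entitled to paid leave under the engagement? yes. So the worker is not a Restricted Hand.
Under section 8: the worker may not send a substitute? no; and the worker is integrated into the employer's organisation? yes. So the worker is not an Assessable Servant.
Under section 2: Senior Contractor (section 3)? yes; and not a Restricted Hand (section 7)? yes; and Assessable Servant (section 8)? no. So the worker is not a Regulated Worker.
Under section 9: Class-N Staff Member (section 4)? no; and not a Regulated Worker (section 2)? yes. So the worker is not an Accredited Hand.

No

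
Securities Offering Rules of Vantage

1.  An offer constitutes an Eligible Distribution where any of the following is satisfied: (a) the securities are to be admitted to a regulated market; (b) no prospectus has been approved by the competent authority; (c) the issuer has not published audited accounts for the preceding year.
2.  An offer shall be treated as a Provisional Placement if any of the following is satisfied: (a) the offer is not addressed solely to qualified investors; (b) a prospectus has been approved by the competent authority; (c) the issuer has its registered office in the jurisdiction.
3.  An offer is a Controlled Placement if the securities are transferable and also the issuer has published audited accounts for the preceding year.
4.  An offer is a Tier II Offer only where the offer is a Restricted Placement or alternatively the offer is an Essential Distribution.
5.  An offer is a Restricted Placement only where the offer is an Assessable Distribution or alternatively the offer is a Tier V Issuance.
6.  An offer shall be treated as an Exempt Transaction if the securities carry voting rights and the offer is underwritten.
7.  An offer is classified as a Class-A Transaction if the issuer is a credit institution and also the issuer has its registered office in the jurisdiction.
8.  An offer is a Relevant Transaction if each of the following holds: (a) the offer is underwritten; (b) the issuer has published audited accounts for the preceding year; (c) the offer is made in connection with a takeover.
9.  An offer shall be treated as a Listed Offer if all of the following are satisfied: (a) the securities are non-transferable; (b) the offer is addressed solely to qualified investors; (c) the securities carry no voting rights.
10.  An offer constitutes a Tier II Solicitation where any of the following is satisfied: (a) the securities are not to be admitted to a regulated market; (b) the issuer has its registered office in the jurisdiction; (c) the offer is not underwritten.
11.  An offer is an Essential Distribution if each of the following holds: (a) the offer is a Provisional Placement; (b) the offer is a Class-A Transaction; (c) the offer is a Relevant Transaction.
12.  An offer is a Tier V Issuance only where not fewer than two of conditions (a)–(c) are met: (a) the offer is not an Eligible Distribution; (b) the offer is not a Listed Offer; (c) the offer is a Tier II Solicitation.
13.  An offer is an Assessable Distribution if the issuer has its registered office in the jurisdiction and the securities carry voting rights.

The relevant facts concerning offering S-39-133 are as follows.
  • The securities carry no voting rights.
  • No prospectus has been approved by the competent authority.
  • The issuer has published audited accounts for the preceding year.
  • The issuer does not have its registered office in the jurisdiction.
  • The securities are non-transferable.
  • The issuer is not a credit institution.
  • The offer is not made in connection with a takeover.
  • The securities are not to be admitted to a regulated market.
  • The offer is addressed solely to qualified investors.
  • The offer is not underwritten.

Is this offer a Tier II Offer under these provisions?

No

paragraph 13 — Assessable Distribution: [the issuer has its registered office in the jurisdiction? no] AND [the securities carry voting rights? no] → not satisfied.
paragraph 1 — Eligible Distribution: [the securities are to be admitted to a regulated market? no] OR [no prospectus has been approved by the competent authority? yes] OR [the issuer has not published audited accounts for the preceding year? no] → satisfied.
paragraph 9 — Listed Offer: [the securities are non-transferable? yes] AND [the offer is addressed solely to qualified investors? yes] AND [the securities carry no voting rights? yes] → satisfied.
paragraph 10 — Tier II Solicitation: [the securities are not to be admitted to a regulated market? yes] OR [the issuer has its registered office in the jurisdiction? no] OR [the offer is not underwritten? yes] → satisfied.
paragraph 12 — Tier V Issuance: not an Eligible Distribution (paragraph 1)? no; not a Listed Offer (paragraph 9)? no; Tier II Solicitation (paragraph 10)? yes — 1 of 3 hold (need ≥2) → not satisfied.
paragraph 5 — Restricted Placement: [Assessable Distribution (paragraph 13)? no] OR [Tier V Issuance (paragraph 12)? no] → not satisfied.
paragraph 2 — Provisional Placement: [the offer is not addressed solely to qualified investors? no] OR [a prospectus has been approved by the competent authority? no] OR [the issuer has its registered office in the jurisdiction? no] → not satisfied.
paragraph 7 — Class-A Transaction: [the issuer is a credit institution? no] AND [the issuer has its registered office in the jurisdiction? no] → not satisfied.
paragraph 8 — Relevant Transaction: [the offer is underwritten? no] AND [the issuer has published audited accounts for the preceding year? yes] AND [the offer is made in connection with a takeover? no] → not satisfied.
paragraph 11 — Essential Distribution: [Provisional Placement (paragraph 2)? no] AND [Class-A Transaction (paragraph 7)? no] AND [Relevant Transaction (paragraph 8)? no] → not satisfied.
paragraph 4 — Tier II Offer: [Restricted Placement (paragraph 5)? no] OR [Essential Distribution (paragraph 11)? no] → not satisfied.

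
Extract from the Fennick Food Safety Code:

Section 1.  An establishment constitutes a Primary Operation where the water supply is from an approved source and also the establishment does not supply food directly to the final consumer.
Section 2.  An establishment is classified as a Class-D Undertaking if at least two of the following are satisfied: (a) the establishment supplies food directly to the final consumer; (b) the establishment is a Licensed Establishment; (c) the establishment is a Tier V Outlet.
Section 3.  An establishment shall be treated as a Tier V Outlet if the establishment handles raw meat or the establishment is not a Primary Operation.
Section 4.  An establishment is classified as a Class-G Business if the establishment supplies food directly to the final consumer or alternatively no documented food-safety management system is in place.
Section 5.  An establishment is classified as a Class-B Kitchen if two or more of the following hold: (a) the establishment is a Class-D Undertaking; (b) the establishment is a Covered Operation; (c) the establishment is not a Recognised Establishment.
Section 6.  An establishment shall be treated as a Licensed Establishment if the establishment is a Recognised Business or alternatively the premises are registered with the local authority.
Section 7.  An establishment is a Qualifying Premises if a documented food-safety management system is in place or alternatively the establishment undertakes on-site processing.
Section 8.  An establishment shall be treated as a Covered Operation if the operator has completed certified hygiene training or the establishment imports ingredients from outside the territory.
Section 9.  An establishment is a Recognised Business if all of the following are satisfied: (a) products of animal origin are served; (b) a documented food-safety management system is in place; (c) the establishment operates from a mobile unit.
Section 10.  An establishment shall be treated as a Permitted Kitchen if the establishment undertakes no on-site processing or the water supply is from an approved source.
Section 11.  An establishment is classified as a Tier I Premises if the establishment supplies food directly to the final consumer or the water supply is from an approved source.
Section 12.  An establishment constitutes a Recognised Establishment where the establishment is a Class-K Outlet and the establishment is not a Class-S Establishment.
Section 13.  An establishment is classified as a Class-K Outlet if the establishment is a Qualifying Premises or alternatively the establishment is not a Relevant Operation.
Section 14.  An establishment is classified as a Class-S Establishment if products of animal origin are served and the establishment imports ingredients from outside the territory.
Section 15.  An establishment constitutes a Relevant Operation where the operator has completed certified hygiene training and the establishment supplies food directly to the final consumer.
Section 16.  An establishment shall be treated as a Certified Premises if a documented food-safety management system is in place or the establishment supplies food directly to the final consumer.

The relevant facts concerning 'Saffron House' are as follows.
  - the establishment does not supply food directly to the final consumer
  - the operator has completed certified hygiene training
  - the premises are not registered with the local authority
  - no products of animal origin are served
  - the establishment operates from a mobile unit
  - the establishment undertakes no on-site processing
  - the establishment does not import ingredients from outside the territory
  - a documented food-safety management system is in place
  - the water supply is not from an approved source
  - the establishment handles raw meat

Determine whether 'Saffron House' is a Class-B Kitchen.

section 9 — Recognised Business: [products of animal origin are served? no] AND [a documented food-safety management system is in place? yes] AND [the establishment operates from a mobile unit? yes] → not satisfied.
section 6 — Licensed Establishment: [Recognised Business (section 9)? no] OR [the premises are registered with the local authority? no] → not satisfied.
section 1 — Primary Operation: [the water supply is from an approved source? no] AND [the establishment does not supply food directly to the final consumer? yes] → not satisfied.
section 3 — Tier V Outlet: [the establishment handles raw meat? yes] OR [not a Primary Operation (section 1)? yes] → satisfied.
section 2 — Class-D Undertaking: the establishment supplies food directly to the final consumer? no; Licensed Establishment (section 6)? no; Tier V Outlet (section 3)? yes — 1 of 3 hold (need ≥2) → not satisfied.
section 8 — Covered Operation: [the operator has completed certified hygiene training? yes] OR [the establishment imports ingredients from outside the territory? no] → satisfied.
section 7 — Qualifying Premises: [a documented food-safety management system is in place? yes] OR [the establishment undertakes on-site processing? no] → satisfied.
section 15 — Relevant Operation: [the operator has completed certified hygiene training? yes] AND [the establishment supplies food directly to the final consumer? no] → not satisfied.
section 13 — Class-K Outlet: [Qualifying Premises (section 7)? yes] OR [not a Relevant Operation (section 15)? yes] → satisfied.
section 14 — Class-S Establishment: [products of animal origin are served? no] AND [the establishment imports ingredients from outside the territory? no] → not satisfied.
section 12 — Recognised Establishment: [Class-K Outlet (section 13)? yes] AND [not a Class-S Establishment (section 14)? yes] → satisfied.
section 5 — Class-B Kitchen: Class-D Undertaking (section 2)? no; Covered Operation (section 8)? yes; not a Recognised Establishment (section 12)? no — 1 of 3 hold (need ≥2) → not satisfied.

No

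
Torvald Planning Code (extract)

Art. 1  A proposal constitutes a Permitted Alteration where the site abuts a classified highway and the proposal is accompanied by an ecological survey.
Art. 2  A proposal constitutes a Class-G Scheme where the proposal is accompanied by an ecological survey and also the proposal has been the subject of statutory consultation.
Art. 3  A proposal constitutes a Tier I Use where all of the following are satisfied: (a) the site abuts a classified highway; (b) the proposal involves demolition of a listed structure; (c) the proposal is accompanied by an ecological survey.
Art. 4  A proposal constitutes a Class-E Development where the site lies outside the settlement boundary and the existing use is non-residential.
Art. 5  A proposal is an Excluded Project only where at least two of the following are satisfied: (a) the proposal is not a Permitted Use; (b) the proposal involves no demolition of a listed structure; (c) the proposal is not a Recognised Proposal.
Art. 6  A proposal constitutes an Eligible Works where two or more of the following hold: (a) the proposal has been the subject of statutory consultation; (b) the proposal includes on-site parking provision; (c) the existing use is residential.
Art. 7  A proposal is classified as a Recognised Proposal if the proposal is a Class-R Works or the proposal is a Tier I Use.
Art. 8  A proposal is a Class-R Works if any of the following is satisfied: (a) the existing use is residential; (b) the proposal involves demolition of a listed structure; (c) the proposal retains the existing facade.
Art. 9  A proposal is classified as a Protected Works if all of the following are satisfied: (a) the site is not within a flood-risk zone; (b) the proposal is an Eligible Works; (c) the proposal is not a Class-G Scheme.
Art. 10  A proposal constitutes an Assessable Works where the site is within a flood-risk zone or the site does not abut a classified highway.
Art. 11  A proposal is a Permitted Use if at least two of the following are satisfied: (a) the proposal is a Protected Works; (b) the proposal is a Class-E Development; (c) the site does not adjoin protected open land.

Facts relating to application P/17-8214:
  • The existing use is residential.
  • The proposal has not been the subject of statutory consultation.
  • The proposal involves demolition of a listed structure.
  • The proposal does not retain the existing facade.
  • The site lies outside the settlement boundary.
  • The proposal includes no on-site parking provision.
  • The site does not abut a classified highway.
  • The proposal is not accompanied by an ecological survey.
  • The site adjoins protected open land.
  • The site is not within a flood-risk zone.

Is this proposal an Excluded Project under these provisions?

Under article 6: the proposal has been the subject of statutory consultation? no; the proposal includes on-site parking provision? no; the existing use is residential? yes — 1 of 3 hold (need ≥2) → not satisfied.
Under article 2: the proposal is accompanied by an ecological survey? no; and the proposal has been the subject of statutory consultation? no. So the proposal is not a Class-G Scheme.
Under article 9: the site is not within a flood-risk zone? yes; and Eligible Works (article 6)? no; and not a Class-G Scheme (article 2)? yes. So the proposal is not a Protected Works.
Under article 4: the site lies outside the settlement boundary? yes; and the existing use is non-residential? no. So the proposal is not a Class-E Development.
Under article 11: Protected Works (article 9)? no; Class-E Development (article 4)? no; the site does not adjoin protected open land? no — 0 of 3 hold (need ≥2) → not satisfied.
Under article 8: the existing use is residential? yes; or the proposal involves demolition of a listed structure? yes; or the proposal retains the existing facade? no. So the proposal is a Class-R Works.
Under article 3: the site abuts a classified highway? no; and the proposal involves demolition of a listed structure? yes; and the proposal is accompanied by an ecological survey? no. So the proposal is not a Tier I Use.
Under article 7: Class-R Works (article 8)? yes; or Tier I Use (article 3)? no. So the proposal is a Recognised Proposal.
Under article 5: not a Permitted Use (article 11)? yes; the proposal involves no demolition of a listed structure? no; not a Recognised Proposal (article 7)? no — 1 of 3 hold (need ≥2) → not satisfied.

No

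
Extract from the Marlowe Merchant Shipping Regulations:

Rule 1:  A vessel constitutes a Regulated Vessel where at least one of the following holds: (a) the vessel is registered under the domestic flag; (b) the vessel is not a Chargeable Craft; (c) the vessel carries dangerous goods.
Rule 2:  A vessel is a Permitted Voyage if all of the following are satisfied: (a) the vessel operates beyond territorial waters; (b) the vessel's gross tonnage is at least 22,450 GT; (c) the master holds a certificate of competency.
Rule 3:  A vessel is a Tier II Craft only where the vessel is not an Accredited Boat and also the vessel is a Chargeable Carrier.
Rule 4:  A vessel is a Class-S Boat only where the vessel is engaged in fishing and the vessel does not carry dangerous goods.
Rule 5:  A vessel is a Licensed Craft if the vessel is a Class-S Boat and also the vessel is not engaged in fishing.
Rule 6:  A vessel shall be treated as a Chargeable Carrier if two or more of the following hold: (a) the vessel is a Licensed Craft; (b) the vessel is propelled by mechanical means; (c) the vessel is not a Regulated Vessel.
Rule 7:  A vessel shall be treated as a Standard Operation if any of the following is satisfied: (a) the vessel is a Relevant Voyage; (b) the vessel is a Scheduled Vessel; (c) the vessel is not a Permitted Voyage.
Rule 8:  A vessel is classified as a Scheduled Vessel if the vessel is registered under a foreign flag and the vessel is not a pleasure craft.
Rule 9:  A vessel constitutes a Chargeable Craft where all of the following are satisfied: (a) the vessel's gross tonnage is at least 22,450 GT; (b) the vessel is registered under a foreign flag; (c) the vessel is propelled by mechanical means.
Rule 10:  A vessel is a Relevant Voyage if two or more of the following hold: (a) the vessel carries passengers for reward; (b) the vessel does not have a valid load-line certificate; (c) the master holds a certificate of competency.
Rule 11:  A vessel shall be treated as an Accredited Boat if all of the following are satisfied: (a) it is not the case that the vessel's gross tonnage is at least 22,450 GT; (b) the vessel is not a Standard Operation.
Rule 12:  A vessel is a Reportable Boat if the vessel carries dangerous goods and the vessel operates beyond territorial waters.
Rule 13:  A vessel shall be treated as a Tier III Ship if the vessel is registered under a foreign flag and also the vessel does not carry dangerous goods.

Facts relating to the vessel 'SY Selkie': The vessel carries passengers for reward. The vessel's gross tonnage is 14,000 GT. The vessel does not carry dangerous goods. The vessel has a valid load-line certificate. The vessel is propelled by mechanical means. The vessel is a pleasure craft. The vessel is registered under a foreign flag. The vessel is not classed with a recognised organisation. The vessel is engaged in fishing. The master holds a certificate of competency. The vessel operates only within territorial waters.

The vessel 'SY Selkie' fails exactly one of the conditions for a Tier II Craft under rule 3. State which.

Chargeable Carrier

rule 10 — Relevant Voyage: the vessel carries passengers for reward? yes; the vessel does not have a valid load-line certificate? no; the master holds a certificate of competency? yes — 2 of 3 hold (need ≥2) → satisfied.
rule 8 — Scheduled Vessel: [the vessel is registered under a foreign flag? yes] AND [the vessel is not a pleasure craft? no] → not satisfied.
rule 2 — Permitted Voyage: [the vessel operates beyond territorial waters? no] AND [vessel's gross tonnage: 14,000 GT ≥ 22,450 GT? no] AND [the master holds a certificate of competency? yes] → not satisfied.
rule 7 — Standard Operation: [Relevant Voyage (rule 10)? yes] OR [Scheduled Vessel (rule 8)? no] OR [not a Permitted Voyage (rule 2)? yes] → satisfied.
rule 11 — Accredited Boat: [vessel's gross tonnage: 14,000 GT ≥ 22,450 GT? no, so negated condition yes] AND [not a Standard Operation (rule 7)? no] → not satisfied.
rule 4 — Class-S Boat: [the vessel is engaged in fishing? yes] AND [the vessel does not carry dangerous goods? yes] → satisfied.
rule 5 — Licensed Craft: [Class-S Boat (rule 4)? yes] AND [the vessel is not engaged in fishing? no] → not satisfied.
rule 9 — Chargeable Craft: [vessel's gross tonnage: 14,000 GT ≥ 22,450 GT? no] AND [the vessel is registered under a foreign flag? yes] AND [the vessel is propelled by mechanical means? yes] → not satisfied.
rule 1 — Regulated Vessel: [the vessel is registered under the domestic flag? no] OR [not a Chargeable Craft (rule 9)? yes] OR [the vessel carries dangerous goods? no] → satisfied.
rule 6 — Chargeable Carrier: Licensed Craft (rule 5)? no; the vessel is propelled by mechanical means? yes; not a Regulated Vessel (rule 1)? no — 1 of 3 hold (need ≥2) → not satisfied.
rule 3 — Tier II Craft: [not an Accredited Boat (rule 11)? yes] AND [Chargeable Carrier (rule 6)? no] → not satisfied.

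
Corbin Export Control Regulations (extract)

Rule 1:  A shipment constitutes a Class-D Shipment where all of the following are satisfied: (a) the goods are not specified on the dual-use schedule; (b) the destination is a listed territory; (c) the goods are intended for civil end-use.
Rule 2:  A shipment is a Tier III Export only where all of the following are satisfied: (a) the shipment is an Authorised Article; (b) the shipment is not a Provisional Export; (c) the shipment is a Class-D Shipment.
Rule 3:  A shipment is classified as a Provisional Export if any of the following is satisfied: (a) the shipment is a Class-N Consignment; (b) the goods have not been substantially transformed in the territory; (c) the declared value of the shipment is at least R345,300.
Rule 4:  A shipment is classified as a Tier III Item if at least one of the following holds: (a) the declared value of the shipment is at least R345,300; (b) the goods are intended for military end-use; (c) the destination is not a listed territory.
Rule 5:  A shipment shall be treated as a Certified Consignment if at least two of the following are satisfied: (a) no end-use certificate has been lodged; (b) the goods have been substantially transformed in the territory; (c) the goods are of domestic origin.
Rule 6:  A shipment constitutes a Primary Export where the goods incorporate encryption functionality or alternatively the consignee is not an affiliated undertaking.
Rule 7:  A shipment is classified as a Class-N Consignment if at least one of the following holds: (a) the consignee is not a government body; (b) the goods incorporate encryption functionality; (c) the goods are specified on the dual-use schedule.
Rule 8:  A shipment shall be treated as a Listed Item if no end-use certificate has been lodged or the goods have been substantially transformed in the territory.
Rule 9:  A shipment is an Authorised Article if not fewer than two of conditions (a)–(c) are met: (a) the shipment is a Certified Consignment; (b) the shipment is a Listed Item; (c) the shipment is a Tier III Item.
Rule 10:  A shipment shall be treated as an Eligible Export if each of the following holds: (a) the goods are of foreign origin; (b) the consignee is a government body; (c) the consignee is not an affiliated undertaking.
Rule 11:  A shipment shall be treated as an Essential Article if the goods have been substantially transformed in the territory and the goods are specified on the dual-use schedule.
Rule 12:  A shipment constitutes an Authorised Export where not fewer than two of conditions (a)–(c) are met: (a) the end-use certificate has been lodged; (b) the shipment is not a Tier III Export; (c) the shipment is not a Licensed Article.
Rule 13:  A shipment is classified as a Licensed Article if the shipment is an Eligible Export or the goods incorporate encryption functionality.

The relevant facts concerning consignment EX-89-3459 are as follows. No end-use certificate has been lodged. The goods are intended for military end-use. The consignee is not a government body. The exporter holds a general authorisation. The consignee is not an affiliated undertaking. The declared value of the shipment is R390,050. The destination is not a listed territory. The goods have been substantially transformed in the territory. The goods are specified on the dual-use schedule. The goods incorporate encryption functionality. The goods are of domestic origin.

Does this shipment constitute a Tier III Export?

No

rule 5 — Certified Consignment: no end-use certificate has been lodged? yes; the goods have been substantially transformed in the territory? yes; the goods are of domestic origin? yes — 3 of 3 hold (need ≥2) → satisfied.
rule 8 — Listed Item: [no end-use certificate has been lodged? yes] OR [the goods have been substantially transformed in the territory? yes] → satisfied.
rule 4 — Tier III Item: [declared value of the shipment: R390,050 ≥ R345,300? yes] OR [the goods are intended for military end-use? yes] OR [the destination is not a listed territory? yes] → satisfied.
rule 9 — Authorised Article: Certified Consignment (rule 5)? yes; Listed Item (rule 8)? yes; Tier III Item (rule 4)? yes — 3 of 3 hold (need ≥2) → satisfied.
rule 7 — Class-N Consignment: [the consignee is not a government body? yes] OR [the goods incorporate encryption functionality? yes] OR [the goods are specified on the dual-use schedule? yes] → satisfied.
rule 3 — Provisional Export: [Class-N Consignment (rule 7)? yes] OR [the goods have not been substantially transformed in the territory? no] OR [declared value of the shipment: R390,050 ≥ R345,300? yes] → satisfied.
rule 1 — Class-D Shipment: [the goods are not specified on the dual-use schedule? no] AND [the destination is a listed territory? no] AND [the goods are intended for civil end-use? no] → not satisfied.
rule 2 — Tier III Export: [Authorised Article (rule 9)? yes] AND [not a Provisional Export (rule 3)? no] AND [Class-D Shipment (rule 1)? no] → not satisfied.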